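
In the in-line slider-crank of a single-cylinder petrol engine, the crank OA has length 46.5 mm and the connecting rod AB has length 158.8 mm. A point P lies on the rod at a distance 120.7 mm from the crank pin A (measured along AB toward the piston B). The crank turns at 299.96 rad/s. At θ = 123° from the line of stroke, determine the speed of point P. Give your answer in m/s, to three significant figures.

10.4

ω = 300 rad/s.  Crank-pin speed |V_A| = rω = 13.948 m/s, perpendicular to OA.
Rod angle: sinφ = −(r/L) sinθ ⇒ φ = -14.216°; ω_rod = −rω cosθ/√(L²−r²sin²θ) = +49.349 rad/s.
V_P = V_A + ω_rod × AP, with AP = 0.1207 m along the rod.
Components: V_Px = −rω sinθ − a·ω_rod·sinφ = -10.235 m/s;  V_Py = rω cosθ + a·ω_rod·cosφ = -1.8226 m/s.
|V_P| = √(V_Px² + V_Py²) = 10.396 m/s.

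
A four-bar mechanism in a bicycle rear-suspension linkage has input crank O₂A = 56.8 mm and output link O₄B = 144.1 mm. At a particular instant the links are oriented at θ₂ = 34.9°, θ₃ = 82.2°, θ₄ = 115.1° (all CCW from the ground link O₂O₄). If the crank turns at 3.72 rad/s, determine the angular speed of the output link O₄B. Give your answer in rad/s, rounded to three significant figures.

ω₂ = 3.72 rad/s
Differentiating the loop-closure r₂e^{iθ₂}+r₃e^{iθ₃}=r₁+r₄e^{iθ₄} gives r₂ω₂e^{iθ₂}+r₃ω₃e^{iθ₃}=r₄ω₄e^{iθ₄}.
Eliminating the other unknown: ω₄ = r₂ω₂ sin(θ₂−θ₃) / [r₄ sin(θ₄−θ₃)].
Numerator sine = -0.73491; denominator sine = +0.54317.
Result = 0.0568·3.72·(-0.73491) / (0.1441·(+0.54317)) = -1.9839 rad/s; magnitude 1.9839 rad/s.

1.98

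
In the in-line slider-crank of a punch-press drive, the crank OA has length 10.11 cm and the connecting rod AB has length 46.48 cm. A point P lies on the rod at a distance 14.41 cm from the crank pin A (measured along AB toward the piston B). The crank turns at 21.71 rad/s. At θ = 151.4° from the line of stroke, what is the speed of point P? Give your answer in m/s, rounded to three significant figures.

1.66

ω = 21.71 rad/s.  Crank-pin speed |V_A| = rω = 2.1949 m/s, perpendicular to OA.
Rod angle: sinφ = −(r/L) sinθ ⇒ φ = -5.977°; ω_rod = −rω cosθ/√(L²−r²sin²θ) = +4.1687 rad/s.
V_P = V_A + ω_rod × AP, with AP = 0.1441 m along the rod.
Components: V_Px = −rω sinθ − a·ω_rod·sinφ = -0.98813 m/s;  V_Py = rω cosθ + a·ω_rod·cosφ = -1.3296 m/s.
|V_P| = √(V_Px² + V_Py²) = 1.6566 m/s.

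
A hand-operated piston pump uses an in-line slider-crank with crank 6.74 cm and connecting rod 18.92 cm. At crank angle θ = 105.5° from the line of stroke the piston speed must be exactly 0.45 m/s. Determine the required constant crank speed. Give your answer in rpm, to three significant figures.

For an in-line slider-crank, |v_piston| = rω|sinθ|·[1 + r cosθ/√(L² − r² sin²θ)].
With r = 0.0674 m, L = 0.1892 m, θ = 105.5°: the bracketed kinematic factor |dx/dθ| = 0.058366 m.
ω = v/|dx/dθ| = 0.45/0.058366 = 7.71 rad/s.
N = 60ω/(2π) = 73.625 rpm.

73.6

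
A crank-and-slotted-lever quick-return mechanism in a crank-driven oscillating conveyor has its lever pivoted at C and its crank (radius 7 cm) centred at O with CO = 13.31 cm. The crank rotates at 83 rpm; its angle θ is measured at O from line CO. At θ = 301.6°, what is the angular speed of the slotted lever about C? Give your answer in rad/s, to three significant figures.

2.63

ω = 8.692 rad/s (from 83 rpm).
Crank pin A relative to C: A = (d + r cosθ, r sinθ); lever angle φ = atan2(r sinθ, d + r cosθ).
Differentiating tanφ: φ̇ = rω(d cosθ + r)/(d² + r² + 2dr cosθ).
d² + r² + 2dr cosθ = |CA|² = 0.0323796 m²;  d cosθ + r = +0.13974 m.
|ω_lever| = |0.07·8.692·+0.13974| / 0.0323796 = 2.6258 rad/s.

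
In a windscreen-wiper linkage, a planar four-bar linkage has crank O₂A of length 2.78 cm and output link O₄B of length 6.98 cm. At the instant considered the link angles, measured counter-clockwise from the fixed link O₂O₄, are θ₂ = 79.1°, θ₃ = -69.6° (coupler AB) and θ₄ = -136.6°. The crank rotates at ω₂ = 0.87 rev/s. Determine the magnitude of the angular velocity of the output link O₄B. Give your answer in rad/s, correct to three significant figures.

ω₂ = 5.466 rad/s (from 0.87 rev/s).
Differentiating the loop-closure r₂e^{iθ₂}+r₃e^{iθ₃}=r₁+r₄e^{iθ₄} gives r₂ω₂e^{iθ₂}+r₃ω₃e^{iθ₃}=r₄ω₄e^{iθ₄}.
Eliminating the other unknown: ω₄ = r₂ω₂ sin(θ₂−θ₃) / [r₄ sin(θ₄−θ₃)].
Numerator sine = +0.51952; denominator sine = -0.92050.
Result = 0.0278·5.466·(+0.51952) / (0.0698·(-0.92050)) = -1.2288 rad/s; magnitude 1.2288 rad/s.

1.23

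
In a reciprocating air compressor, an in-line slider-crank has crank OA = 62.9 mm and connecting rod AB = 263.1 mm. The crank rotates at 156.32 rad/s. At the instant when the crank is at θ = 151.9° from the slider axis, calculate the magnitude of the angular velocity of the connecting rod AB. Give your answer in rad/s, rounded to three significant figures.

33.2

ω = 156.3 rad/s
The rod makes angle φ with the slider axis where L sinφ = r sinθ; differentiating, L cosφ·φ̇ = r ω cosθ.
L cosφ = √(L² − r² sin²θ) = 0.26143 m.
|ω_rod| = r ω |cosθ| / √(L² − r² sin²θ) = 0.0629·156.3·0.88213/0.26143 = 33.178 rad/s.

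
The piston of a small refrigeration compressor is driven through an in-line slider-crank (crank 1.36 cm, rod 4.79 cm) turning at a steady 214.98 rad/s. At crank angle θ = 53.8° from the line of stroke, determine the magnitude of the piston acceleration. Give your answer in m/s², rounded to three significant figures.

319

ω = 215 rad/s
x(θ) = r cosθ + √(L² − r² sin²θ); with ω constant, a = ω²·d²x/dθ².
d²x/dθ² = −r cosθ − r²(cos2θ)/√u − r⁴ sin²2θ/(4u^{3/2}),  u = L² − r² sin²θ = 0.00217397 m².
Substituting r = 0.0136 m, L = 0.0479 m, θ = 53.8°: d²x/dθ² = -0.0069094 m.
a = ω²·d²x/dθ² = (215)²·(-0.0069094) = -319.33 m/s²;  |a| = 319.33 m/s².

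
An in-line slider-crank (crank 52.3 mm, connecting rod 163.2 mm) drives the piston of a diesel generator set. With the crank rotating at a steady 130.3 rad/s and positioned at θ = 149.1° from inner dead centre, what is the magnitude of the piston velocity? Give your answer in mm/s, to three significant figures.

2520

ω = 130.3 rad/s
For an in-line slider-crank, x = r cosθ + √(L² − r² sin²θ), so v = −rω sinθ·[1 + r cosθ/√(L² − r² sin²θ)].
With r = 0.0523 m, L = 0.1632 m, θ = 149.1°: √(L² − r² sin²θ) = 0.16097 m.
v = −0.0523·130.3·0.51354·[1 + 0.0523·-0.85806/0.16097] = -2.524 m/s.
|v| = 2.524 m/s = 2524 mm/s.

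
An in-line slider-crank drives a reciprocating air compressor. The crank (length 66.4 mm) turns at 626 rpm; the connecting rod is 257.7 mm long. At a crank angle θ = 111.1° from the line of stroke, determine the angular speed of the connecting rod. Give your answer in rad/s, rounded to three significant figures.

ω = 65.55 rad/s (converted from 626 rpm).
The rod makes angle φ with the slider axis where L sinφ = r sinθ; differentiating, L cosφ·φ̇ = r ω cosθ.
L cosφ = √(L² − r² sin²θ) = 0.25014 m.
|ω_rod| = r ω |cosθ| / √(L² − r² sin²θ) = 0.0664·65.55·0.36000/0.25014 = 6.2644 rad/s.

6.26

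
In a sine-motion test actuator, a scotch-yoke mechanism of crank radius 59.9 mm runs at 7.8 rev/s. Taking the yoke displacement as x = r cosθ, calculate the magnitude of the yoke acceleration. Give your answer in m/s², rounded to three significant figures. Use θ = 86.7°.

8.28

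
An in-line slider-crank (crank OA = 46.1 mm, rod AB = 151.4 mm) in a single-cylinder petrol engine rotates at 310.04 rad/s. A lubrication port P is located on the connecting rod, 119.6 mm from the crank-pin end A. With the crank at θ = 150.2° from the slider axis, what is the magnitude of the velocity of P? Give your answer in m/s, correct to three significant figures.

6.18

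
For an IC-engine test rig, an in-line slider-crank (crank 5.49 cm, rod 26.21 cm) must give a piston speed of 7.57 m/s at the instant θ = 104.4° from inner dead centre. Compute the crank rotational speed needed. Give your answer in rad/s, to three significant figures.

150

For an in-line slider-crank, |v_piston| = rω|sinθ|·[1 + r cosθ/√(L² − r² sin²θ)].
With r = 0.0549 m, L = 0.2621 m, θ = 104.4°: the bracketed kinematic factor |dx/dθ| = 0.050346 m.
ω = v/|dx/dθ| = 7.57/0.050346 = 150.36 rad/s.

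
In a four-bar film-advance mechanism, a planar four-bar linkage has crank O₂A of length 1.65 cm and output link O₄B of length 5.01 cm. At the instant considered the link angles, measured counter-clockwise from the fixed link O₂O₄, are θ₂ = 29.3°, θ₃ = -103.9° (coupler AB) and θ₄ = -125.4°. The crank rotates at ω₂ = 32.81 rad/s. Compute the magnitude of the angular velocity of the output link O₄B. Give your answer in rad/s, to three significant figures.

21.5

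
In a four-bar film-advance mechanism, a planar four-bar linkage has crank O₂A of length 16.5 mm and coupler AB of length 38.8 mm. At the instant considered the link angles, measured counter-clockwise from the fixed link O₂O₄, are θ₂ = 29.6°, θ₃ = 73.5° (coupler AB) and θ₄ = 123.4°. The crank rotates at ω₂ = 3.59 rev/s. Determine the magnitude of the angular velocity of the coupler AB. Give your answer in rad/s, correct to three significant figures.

12.5

ω₂ = 22.56 rad/s (from 3.59 rev/s).
Differentiating the loop-closure r₂e^{iθ₂}+r₃e^{iθ₃}=r₁+r₄e^{iθ₄} gives r₂ω₂e^{iθ₂}+r₃ω₃e^{iθ₃}=r₄ω₄e^{iθ₄}.
Eliminating the other unknown: ω₃ = r₂ω₂ sin(θ₄−θ₂) / [r₃ sin(θ₃−θ₄)].
Numerator sine = +0.99780; denominator sine = -0.76492.
Result = 0.0165·22.56·(+0.99780) / (0.0388·(-0.76492)) = -12.513 rad/s; magnitude 12.513 rad/s.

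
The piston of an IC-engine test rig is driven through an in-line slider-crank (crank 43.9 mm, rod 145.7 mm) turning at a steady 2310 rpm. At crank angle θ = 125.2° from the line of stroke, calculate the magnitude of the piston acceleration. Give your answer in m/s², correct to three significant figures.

ω = 2π·2310/60 = 241.9 rad/s
x(θ) = r cosθ + √(L² − r² sin²θ); with ω constant, a = ω²·d²x/dθ².
d²x/dθ² = −r cosθ − r²(cos2θ)/√u − r⁴ sin²2θ/(4u^{3/2}),  u = L² − r² sin²θ = 0.0199416 m².
Substituting r = 0.0439 m, L = 0.1457 m, θ = 125.2°: d²x/dθ² = +0.029591 m.
a = ω²·d²x/dθ² = (241.9)²·(+0.029591) = +1731.6 m/s²;  |a| = 1731.6 m/s².

1730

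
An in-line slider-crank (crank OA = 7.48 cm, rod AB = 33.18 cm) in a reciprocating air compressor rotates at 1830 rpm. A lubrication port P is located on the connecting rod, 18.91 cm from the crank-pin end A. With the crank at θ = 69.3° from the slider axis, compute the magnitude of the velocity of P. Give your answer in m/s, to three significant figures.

ω = 191.6 rad/s.  Crank-pin speed |V_A| = rω = 14.334 m/s, perpendicular to OA.
Rod angle: sinφ = −(r/L) sinθ ⇒ φ = -12.174°; ω_rod = −rω cosθ/√(L²−r²sin²θ) = -15.622 rad/s.
V_P = V_A + ω_rod × AP, with AP = 0.1891 m along the rod.
Components: V_Px = −rω sinθ − a·ω_rod·sinφ = -14.032 m/s;  V_Py = rω cosθ + a·ω_rod·cosφ = +2.1792 m/s.
|V_P| = √(V_Px² + V_Py²) = 14.2 m/s.

14.2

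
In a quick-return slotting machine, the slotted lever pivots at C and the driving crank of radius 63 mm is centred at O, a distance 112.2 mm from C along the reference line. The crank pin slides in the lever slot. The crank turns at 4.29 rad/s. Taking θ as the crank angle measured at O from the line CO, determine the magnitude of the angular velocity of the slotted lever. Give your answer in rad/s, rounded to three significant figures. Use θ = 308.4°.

ω = 4.29 rad/s
Crank pin A relative to C: A = (d + r cosθ, r sinθ); lever angle φ = atan2(r sinθ, d + r cosθ).
Differentiating tanφ: φ̇ = rω(d cosθ + r)/(d² + r² + 2dr cosθ).
d² + r² + 2dr cosθ = |CA|² = 0.0253391 m²;  d cosθ + r = +0.13269 m.
|ω_lever| = |0.063·4.29·+0.13269| / 0.0253391 = 1.4153 rad/s.

1.42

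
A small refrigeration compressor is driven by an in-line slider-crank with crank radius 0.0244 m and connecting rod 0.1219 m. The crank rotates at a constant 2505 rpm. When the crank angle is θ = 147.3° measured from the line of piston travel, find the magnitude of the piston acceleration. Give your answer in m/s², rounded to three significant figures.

ω = 2π·2505/60 = 262.3 rad/s
x(θ) = r cosθ + √(L² − r² sin²θ); with ω constant, a = ω²·d²x/dθ².
d²x/dθ² = −r cosθ − r²(cos2θ)/√u − r⁴ sin²2θ/(4u^{3/2}),  u = L² − r² sin²θ = 0.0146858 m².
Substituting r = 0.0244 m, L = 0.1219 m, θ = 147.3°: d²x/dθ² = +0.018447 m.
a = ω²·d²x/dθ² = (262.3)²·(+0.018447) = +1269.4 m/s²;  |a| = 1269.4 m/s².

1270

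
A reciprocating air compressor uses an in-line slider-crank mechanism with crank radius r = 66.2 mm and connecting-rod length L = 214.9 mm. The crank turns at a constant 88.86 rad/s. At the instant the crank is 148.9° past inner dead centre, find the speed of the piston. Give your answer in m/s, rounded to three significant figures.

ω = 88.86 rad/s
For an in-line slider-crank, x = r cosθ + √(L² − r² sin²θ), so v = −rω sinθ·[1 + r cosθ/√(L² − r² sin²θ)].
With r = 0.0662 m, L = 0.2149 m, θ = 148.9°: √(L² − r² sin²θ) = 0.21216 m.
v = −0.0662·88.86·0.51653·[1 + 0.0662·-0.85627/0.21216] = -2.2267 m/s.
|v| = 2.2267 m/s.

2.23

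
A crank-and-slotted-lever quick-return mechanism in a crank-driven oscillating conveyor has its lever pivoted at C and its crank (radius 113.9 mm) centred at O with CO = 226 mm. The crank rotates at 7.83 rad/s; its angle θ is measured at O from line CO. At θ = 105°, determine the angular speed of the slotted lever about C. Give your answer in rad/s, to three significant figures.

ω = 7.83 rad/s
Crank pin A relative to C: A = (d + r cosθ, r sinθ); lever angle φ = atan2(r sinθ, d + r cosθ).
Differentiating tanφ: φ̇ = rω(d cosθ + r)/(d² + r² + 2dr cosθ).
d² + r² + 2dr cosθ = |CA|² = 0.0507245 m²;  d cosθ + r = +0.055407 m.
|ω_lever| = |0.1139·7.83·+0.055407| / 0.0507245 = 0.97416 rad/s.

0.974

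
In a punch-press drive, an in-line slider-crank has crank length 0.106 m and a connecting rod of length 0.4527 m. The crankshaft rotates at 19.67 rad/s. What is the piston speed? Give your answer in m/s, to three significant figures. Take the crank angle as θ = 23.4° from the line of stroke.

1.01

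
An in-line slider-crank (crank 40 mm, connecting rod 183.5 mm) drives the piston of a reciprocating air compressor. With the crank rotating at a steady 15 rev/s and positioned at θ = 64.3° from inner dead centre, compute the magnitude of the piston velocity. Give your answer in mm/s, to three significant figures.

ω = 2π·15 = 94.25 rad/s
For an in-line slider-crank, x = r cosθ + √(L² − r² sin²θ), so v = −rω sinθ·[1 + r cosθ/√(L² − r² sin²θ)].
With r = 0.04 m, L = 0.1835 m, θ = 64.3°: √(L² − r² sin²θ) = 0.17993 m.
v = −0.04·94.25·0.90108·[1 + 0.04·0.43366/0.17993] = -3.7245 m/s.
|v| = 3.7245 m/s = 3724.5 mm/s.

3720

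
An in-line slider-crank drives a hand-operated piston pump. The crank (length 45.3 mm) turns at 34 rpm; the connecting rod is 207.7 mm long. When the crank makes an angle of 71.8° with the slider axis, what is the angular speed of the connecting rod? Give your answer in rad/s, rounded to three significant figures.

0.248

ω = 3.56 rad/s (converted from 34 rpm).
The rod makes angle φ with the slider axis where L sinφ = r sinθ; differentiating, L cosφ·φ̇ = r ω cosθ.
L cosφ = √(L² − r² sin²θ) = 0.20319 m.
|ω_rod| = r ω |cosθ| / √(L² − r² sin²θ) = 0.0453·3.56·0.31233/0.20319 = 0.24792 rad/s.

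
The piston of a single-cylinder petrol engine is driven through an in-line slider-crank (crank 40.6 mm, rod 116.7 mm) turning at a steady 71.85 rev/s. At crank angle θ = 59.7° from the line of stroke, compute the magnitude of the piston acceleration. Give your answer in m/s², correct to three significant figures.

ω = 2π·71.8 = 451.4 rad/s
x(θ) = r cosθ + √(L² − r² sin²θ); with ω constant, a = ω²·d²x/dθ².
d²x/dθ² = −r cosθ − r²(cos2θ)/√u − r⁴ sin²2θ/(4u^{3/2}),  u = L² − r² sin²θ = 0.0123901 m².
Substituting r = 0.0406 m, L = 0.1167 m, θ = 59.7°: d²x/dθ² = -0.013588 m.
a = ω²·d²x/dθ² = (451.4)²·(-0.013588) = -2769.3 m/s²;  |a| = 2769.3 m/s².

2770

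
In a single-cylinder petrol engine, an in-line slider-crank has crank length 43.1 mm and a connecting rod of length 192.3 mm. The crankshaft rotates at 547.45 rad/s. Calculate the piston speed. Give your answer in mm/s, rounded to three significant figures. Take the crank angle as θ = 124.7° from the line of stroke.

16900

ω = 547.5 rad/s
For an in-line slider-crank, x = r cosθ + √(L² − r² sin²θ), so v = −rω sinθ·[1 + r cosθ/√(L² − r² sin²θ)].
With r = 0.0431 m, L = 0.1923 m, θ = 124.7°: √(L² − r² sin²θ) = 0.18901 m.
v = −0.0431·547.5·0.82214·[1 + 0.0431·-0.56928/0.18901] = -16.88 m/s.
|v| = 16.88 m/s = 16880 mm/s.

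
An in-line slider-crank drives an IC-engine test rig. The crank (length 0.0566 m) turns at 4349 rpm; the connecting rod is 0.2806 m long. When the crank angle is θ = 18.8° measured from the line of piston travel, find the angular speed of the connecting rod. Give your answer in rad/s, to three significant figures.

87.1

ω = 455.4 rad/s (converted from 4349 rpm).
The rod makes angle φ with the slider axis where L sinφ = r sinθ; differentiating, L cosφ·φ̇ = r ω cosθ.
L cosφ = √(L² − r² sin²θ) = 0.28001 m.
|ω_rod| = r ω |cosθ| / √(L² − r² sin²θ) = 0.0566·455.4·0.94665/0.28001 = 87.148 rad/s.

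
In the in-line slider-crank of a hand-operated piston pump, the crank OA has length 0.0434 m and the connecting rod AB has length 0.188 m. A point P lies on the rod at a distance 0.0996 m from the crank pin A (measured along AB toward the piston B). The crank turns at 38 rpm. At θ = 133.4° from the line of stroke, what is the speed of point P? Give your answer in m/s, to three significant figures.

ω = 3.979 rad/s.  Crank-pin speed |V_A| = rω = 0.1727 m/s, perpendicular to OA.
Rod angle: sinφ = −(r/L) sinθ ⇒ φ = -9.656°; ω_rod = −rω cosθ/√(L²−r²sin²θ) = +0.64025 rad/s.
V_P = V_A + ω_rod × AP, with AP = 0.0996 m along the rod.
Components: V_Px = −rω sinθ − a·ω_rod·sinφ = -0.11479 m/s;  V_Py = rω cosθ + a·ω_rod·cosφ = -0.055797 m/s.
|V_P| = √(V_Px² + V_Py²) = 0.12763 m/s.

0.128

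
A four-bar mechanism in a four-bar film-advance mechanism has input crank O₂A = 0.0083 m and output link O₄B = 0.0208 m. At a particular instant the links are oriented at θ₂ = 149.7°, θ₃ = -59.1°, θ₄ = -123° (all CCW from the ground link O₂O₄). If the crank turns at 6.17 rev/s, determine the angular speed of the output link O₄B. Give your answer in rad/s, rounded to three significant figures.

ω₂ = 38.77 rad/s (from 6.17 rev/s).
Differentiating the loop-closure r₂e^{iθ₂}+r₃e^{iθ₃}=r₁+r₄e^{iθ₄} gives r₂ω₂e^{iθ₂}+r₃ω₃e^{iθ₃}=r₄ω₄e^{iθ₄}.
Eliminating the other unknown: ω₄ = r₂ω₂ sin(θ₂−θ₃) / [r₄ sin(θ₄−θ₃)].
Numerator sine = -0.48175; denominator sine = -0.89803.
Result = 0.0083·38.77·(-0.48175) / (0.0208·(-0.89803)) = +8.2988 rad/s; magnitude 8.2988 rad/s.

8.30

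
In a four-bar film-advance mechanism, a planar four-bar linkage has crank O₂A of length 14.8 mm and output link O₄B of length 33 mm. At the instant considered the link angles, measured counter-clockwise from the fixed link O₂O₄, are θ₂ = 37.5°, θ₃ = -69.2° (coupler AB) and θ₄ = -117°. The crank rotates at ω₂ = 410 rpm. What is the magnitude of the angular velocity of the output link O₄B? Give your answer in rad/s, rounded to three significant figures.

ω₂ = 42.94 rad/s (from 410 rpm).
Differentiating the loop-closure r₂e^{iθ₂}+r₃e^{iθ₃}=r₁+r₄e^{iθ₄} gives r₂ω₂e^{iθ₂}+r₃ω₃e^{iθ₃}=r₄ω₄e^{iθ₄}.
Eliminating the other unknown: ω₄ = r₂ω₂ sin(θ₂−θ₃) / [r₄ sin(θ₄−θ₃)].
Numerator sine = +0.95782; denominator sine = -0.74080.
Result = 0.0148·42.94·(+0.95782) / (0.033·(-0.74080)) = -24.897 rad/s; magnitude 24.897 rad/s.

24.9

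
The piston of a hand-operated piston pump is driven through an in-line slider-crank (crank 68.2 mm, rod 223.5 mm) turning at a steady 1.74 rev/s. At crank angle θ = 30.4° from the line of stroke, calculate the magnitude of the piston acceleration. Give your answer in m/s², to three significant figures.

8.30

ω = 2π·1.74 = 10.93 rad/s
x(θ) = r cosθ + √(L² − r² sin²θ); with ω constant, a = ω²·d²x/dθ².
d²x/dθ² = −r cosθ − r²(cos2θ)/√u − r⁴ sin²2θ/(4u^{3/2}),  u = L² − r² sin²θ = 0.0487612 m².
Substituting r = 0.0682 m, L = 0.2235 m, θ = 30.4°: d²x/dθ² = -0.069482 m.
a = ω²·d²x/dθ² = (10.93)²·(-0.069482) = -8.3049 m/s²;  |a| = 8.3049 m/s².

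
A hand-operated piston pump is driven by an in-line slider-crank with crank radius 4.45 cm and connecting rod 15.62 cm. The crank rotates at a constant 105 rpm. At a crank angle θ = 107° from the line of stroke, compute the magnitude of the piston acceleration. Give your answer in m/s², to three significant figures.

2.88

ω = 2π·105/60 = 11 rad/s
x(θ) = r cosθ + √(L² − r² sin²θ); with ω constant, a = ω²·d²x/dθ².
d²x/dθ² = −r cosθ − r²(cos2θ)/√u − r⁴ sin²2θ/(4u^{3/2}),  u = L² − r² sin²θ = 0.0225875 m².
Substituting r = 0.0445 m, L = 0.1562 m, θ = 107°: d²x/dθ² = +0.023844 m.
a = ω²·d²x/dθ² = (11)²·(+0.023844) = +2.8828 m/s²;  |a| = 2.8828 m/s².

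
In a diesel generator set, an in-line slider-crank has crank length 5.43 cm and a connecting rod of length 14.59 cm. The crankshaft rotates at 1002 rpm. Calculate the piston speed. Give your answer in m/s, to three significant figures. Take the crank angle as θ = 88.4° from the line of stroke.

ω = 2π·1002/60 = 104.9 rad/s
For an in-line slider-crank, x = r cosθ + √(L² − r² sin²θ), so v = −rω sinθ·[1 + r cosθ/√(L² − r² sin²θ)].
With r = 0.0543 m, L = 0.1459 m, θ = 88.4°: √(L² − r² sin²θ) = 0.13543 m.
v = −0.0543·104.9·0.99961·[1 + 0.0543·0.02792/0.13543] = -5.7592 m/s.
|v| = 5.7592 m/s.

5.76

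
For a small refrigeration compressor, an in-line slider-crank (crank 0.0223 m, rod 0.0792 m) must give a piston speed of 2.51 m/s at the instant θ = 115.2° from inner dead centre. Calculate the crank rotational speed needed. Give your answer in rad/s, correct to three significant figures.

142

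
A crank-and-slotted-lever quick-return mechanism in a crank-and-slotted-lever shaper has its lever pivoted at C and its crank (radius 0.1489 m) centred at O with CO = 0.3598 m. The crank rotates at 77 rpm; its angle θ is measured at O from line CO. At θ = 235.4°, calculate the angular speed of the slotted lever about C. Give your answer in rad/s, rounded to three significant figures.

ω = 8.063 rad/s (from 77 rpm).
Crank pin A relative to C: A = (d + r cosθ, r sinθ); lever angle φ = atan2(r sinθ, d + r cosθ).
Differentiating tanφ: φ̇ = rω(d cosθ + r)/(d² + r² + 2dr cosθ).
d² + r² + 2dr cosθ = |CA|² = 0.0907837 m²;  d cosθ + r = -0.05541 m.
|ω_lever| = |0.1489·8.063·-0.05541| / 0.0907837 = 0.73282 rad/s.

0.733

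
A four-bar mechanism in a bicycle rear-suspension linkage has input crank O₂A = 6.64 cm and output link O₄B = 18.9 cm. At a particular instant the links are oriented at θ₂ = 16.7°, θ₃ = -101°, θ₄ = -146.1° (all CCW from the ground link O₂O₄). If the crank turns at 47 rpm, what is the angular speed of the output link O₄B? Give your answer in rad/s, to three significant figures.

2.16

ω₂ = 4.922 rad/s (from 47 rpm).
Differentiating the loop-closure r₂e^{iθ₂}+r₃e^{iθ₃}=r₁+r₄e^{iθ₄} gives r₂ω₂e^{iθ₂}+r₃ω₃e^{iθ₃}=r₄ω₄e^{iθ₄}.
Eliminating the other unknown: ω₄ = r₂ω₂ sin(θ₂−θ₃) / [r₄ sin(θ₄−θ₃)].
Numerator sine = +0.88539; denominator sine = -0.70834.
Result = 0.0664·4.922·(+0.88539) / (0.189·(-0.70834)) = -2.1614 rad/s; magnitude 2.1614 rad/s.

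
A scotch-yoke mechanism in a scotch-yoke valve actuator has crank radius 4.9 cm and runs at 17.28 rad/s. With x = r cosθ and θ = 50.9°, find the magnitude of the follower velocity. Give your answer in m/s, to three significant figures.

0.657

ω = 17.28 rad/s
x = r cosθ ⇒ ẋ = −rω sinθ.
|v| = rω|sinθ| = 0.049·17.28·|sin 50.9°| = 0.65709 m/s.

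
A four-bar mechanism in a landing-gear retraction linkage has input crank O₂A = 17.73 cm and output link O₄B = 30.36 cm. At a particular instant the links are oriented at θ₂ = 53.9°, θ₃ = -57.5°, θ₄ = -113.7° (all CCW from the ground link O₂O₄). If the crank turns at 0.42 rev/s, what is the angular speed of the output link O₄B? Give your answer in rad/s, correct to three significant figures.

ω₂ = 2.639 rad/s (from 0.42 rev/s).
Differentiating the loop-closure r₂e^{iθ₂}+r₃e^{iθ₃}=r₁+r₄e^{iθ₄} gives r₂ω₂e^{iθ₂}+r₃ω₃e^{iθ₃}=r₄ω₄e^{iθ₄}.
Eliminating the other unknown: ω₄ = r₂ω₂ sin(θ₂−θ₃) / [r₄ sin(θ₄−θ₃)].
Numerator sine = +0.93106; denominator sine = -0.83098.
Result = 0.1773·2.639·(+0.93106) / (0.3036·(-0.83098)) = -1.7267 rad/s; magnitude 1.7267 rad/s.

1.73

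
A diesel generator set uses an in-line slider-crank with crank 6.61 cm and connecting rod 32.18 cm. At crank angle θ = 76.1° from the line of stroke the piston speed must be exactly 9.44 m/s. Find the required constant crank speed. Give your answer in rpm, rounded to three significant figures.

1340

For an in-line slider-crank, |v_piston| = rω|sinθ|·[1 + r cosθ/√(L² − r² sin²θ)].
With r = 0.0661 m, L = 0.3218 m, θ = 76.1°: the bracketed kinematic factor |dx/dθ| = 0.067395 m.
ω = v/|dx/dθ| = 9.44/0.067395 = 140.07 rad/s.
N = 60ω/(2π) = 1337.6 rpm.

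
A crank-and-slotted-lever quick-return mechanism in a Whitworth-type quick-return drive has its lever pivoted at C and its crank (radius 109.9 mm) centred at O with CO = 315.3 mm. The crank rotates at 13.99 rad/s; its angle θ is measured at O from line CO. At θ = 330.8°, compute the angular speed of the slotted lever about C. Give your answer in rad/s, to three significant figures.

3.44

ω = 13.99 rad/s
Crank pin A relative to C: A = (d + r cosθ, r sinθ); lever angle φ = atan2(r sinθ, d + r cosθ).
Differentiating tanφ: φ̇ = rω(d cosθ + r)/(d² + r² + 2dr cosθ).
d² + r² + 2dr cosθ = |CA|² = 0.171988 m²;  d cosθ + r = +0.38513 m.
|ω_lever| = |0.1099·13.99·+0.38513| / 0.171988 = 3.4429 rad/s.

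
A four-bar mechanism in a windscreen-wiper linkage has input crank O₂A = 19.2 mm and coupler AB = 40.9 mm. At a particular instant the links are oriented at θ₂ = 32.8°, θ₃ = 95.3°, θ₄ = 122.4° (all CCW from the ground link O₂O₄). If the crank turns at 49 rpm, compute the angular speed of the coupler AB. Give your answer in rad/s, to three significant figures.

5.29

ω₂ = 5.131 rad/s (from 49 rpm).
Differentiating the loop-closure r₂e^{iθ₂}+r₃e^{iθ₃}=r₁+r₄e^{iθ₄} gives r₂ω₂e^{iθ₂}+r₃ω₃e^{iθ₃}=r₄ω₄e^{iθ₄}.
Eliminating the other unknown: ω₃ = r₂ω₂ sin(θ₄−θ₂) / [r₃ sin(θ₃−θ₄)].
Numerator sine = +0.99998; denominator sine = -0.45554.
Result = 0.0192·5.131·(+0.99998) / (0.0409·(-0.45554)) = -5.2876 rad/s; magnitude 5.2876 rad/s.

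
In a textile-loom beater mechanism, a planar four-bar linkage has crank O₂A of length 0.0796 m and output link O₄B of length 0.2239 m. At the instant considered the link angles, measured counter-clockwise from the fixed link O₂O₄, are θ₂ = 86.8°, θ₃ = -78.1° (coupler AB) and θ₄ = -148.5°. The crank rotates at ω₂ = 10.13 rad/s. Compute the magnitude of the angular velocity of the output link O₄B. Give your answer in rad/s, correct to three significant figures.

0.996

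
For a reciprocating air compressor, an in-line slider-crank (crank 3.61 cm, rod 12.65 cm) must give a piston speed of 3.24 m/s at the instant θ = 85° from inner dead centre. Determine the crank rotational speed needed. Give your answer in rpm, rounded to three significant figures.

839

For an in-line slider-crank, |v_piston| = rω|sinθ|·[1 + r cosθ/√(L² − r² sin²θ)].
With r = 0.0361 m, L = 0.1265 m, θ = 85°: the bracketed kinematic factor |dx/dθ| = 0.036896 m.
ω = v/|dx/dθ| = 3.24/0.036896 = 87.815 rad/s.
N = 60ω/(2π) = 838.58 rpm.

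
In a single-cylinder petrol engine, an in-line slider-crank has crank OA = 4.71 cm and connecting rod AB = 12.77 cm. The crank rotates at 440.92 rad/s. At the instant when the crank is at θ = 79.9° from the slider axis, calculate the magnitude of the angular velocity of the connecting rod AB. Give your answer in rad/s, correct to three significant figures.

ω = 440.9 rad/s
The rod makes angle φ with the slider axis where L sinφ = r sinθ; differentiating, L cosφ·φ̇ = r ω cosθ.
L cosφ = √(L² − r² sin²θ) = 0.11898 m.
|ω_rod| = r ω |cosθ| / √(L² − r² sin²θ) = 0.0471·440.9·0.17537/0.11898 = 30.608 rad/s.

30.6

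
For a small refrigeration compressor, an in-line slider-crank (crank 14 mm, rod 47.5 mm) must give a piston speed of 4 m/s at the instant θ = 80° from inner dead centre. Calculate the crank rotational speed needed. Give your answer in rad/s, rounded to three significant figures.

275

For an in-line slider-crank, |v_piston| = rω|sinθ|·[1 + r cosθ/√(L² − r² sin²θ)].
With r = 0.014 m, L = 0.0475 m, θ = 80°: the bracketed kinematic factor |dx/dθ| = 0.014525 m.
ω = v/|dx/dθ| = 4/0.014525 = 275.39 rad/s.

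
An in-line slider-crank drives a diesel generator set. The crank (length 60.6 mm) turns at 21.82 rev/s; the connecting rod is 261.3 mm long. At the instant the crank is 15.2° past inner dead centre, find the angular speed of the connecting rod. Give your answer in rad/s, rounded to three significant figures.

30.7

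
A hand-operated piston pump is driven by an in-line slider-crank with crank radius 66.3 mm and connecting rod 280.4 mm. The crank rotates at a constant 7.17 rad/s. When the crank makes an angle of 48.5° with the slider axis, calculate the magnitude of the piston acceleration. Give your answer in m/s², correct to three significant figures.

ω = 7.17 rad/s
x(θ) = r cosθ + √(L² − r² sin²θ); with ω constant, a = ω²·d²x/dθ².
d²x/dθ² = −r cosθ − r²(cos2θ)/√u − r⁴ sin²2θ/(4u^{3/2}),  u = L² − r² sin²θ = 0.0761585 m².
Substituting r = 0.0663 m, L = 0.2804 m, θ = 48.5°: d²x/dθ² = -0.042217 m.
a = ω²·d²x/dθ² = (7.17)²·(-0.042217) = -2.1703 m/s²;  |a| = 2.1703 m/s².

2.17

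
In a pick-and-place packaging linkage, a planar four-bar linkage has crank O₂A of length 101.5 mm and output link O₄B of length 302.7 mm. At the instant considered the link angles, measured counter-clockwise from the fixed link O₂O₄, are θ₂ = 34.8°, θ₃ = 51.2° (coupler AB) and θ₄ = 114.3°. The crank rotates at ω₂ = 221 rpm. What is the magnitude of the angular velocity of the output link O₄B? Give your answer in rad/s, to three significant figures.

ω₂ = 23.14 rad/s (from 221 rpm).
Differentiating the loop-closure r₂e^{iθ₂}+r₃e^{iθ₃}=r₁+r₄e^{iθ₄} gives r₂ω₂e^{iθ₂}+r₃ω₃e^{iθ₃}=r₄ω₄e^{iθ₄}.
Eliminating the other unknown: ω₄ = r₂ω₂ sin(θ₂−θ₃) / [r₄ sin(θ₄−θ₃)].
Numerator sine = -0.28234; denominator sine = +0.89180.
Result = 0.1015·23.14·(-0.28234) / (0.3027·(+0.89180)) = -2.4569 rad/s; magnitude 2.4569 rad/s.

2.46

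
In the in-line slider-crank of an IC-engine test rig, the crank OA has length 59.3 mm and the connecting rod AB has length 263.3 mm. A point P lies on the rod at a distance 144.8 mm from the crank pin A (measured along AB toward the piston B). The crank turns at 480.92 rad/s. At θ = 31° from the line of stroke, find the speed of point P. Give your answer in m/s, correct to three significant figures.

ω = 480.9 rad/s.  Crank-pin speed |V_A| = rω = 28.519 m/s, perpendicular to OA.
Rod angle: sinφ = −(r/L) sinθ ⇒ φ = -6.661°; ω_rod = −rω cosθ/√(L²−r²sin²θ) = -93.472 rad/s.
V_P = V_A + ω_rod × AP, with AP = 0.1448 m along the rod.
Components: V_Px = −rω sinθ − a·ω_rod·sinφ = -16.258 m/s;  V_Py = rω cosθ + a·ω_rod·cosφ = +11.002 m/s.
|V_P| = √(V_Px² + V_Py²) = 19.631 m/s.

19.6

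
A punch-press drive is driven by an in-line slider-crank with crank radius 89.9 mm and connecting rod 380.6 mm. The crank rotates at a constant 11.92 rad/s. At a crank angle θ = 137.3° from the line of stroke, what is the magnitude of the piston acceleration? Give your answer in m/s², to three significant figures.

9.10

ω = 11.92 rad/s
x(θ) = r cosθ + √(L² − r² sin²θ); with ω constant, a = ω²·d²x/dθ².
d²x/dθ² = −r cosθ − r²(cos2θ)/√u − r⁴ sin²2θ/(4u^{3/2}),  u = L² − r² sin²θ = 0.141139 m².
Substituting r = 0.0899 m, L = 0.3806 m, θ = 137.3°: d²x/dθ² = +0.064038 m.
a = ω²·d²x/dθ² = (11.92)²·(+0.064038) = +9.0989 m/s²;  |a| = 9.0989 m/s².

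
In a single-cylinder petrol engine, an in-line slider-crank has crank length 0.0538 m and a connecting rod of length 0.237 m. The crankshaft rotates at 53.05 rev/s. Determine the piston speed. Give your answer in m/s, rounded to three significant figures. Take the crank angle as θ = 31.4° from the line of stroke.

ω = 2π·53 = 333.3 rad/s
For an in-line slider-crank, x = r cosθ + √(L² − r² sin²θ), so v = −rω sinθ·[1 + r cosθ/√(L² − r² sin²θ)].
With r = 0.0538 m, L = 0.237 m, θ = 31.4°: √(L² − r² sin²θ) = 0.23534 m.
v = −0.0538·333.3·0.52101·[1 + 0.0538·0.85355/0.23534] = -11.166 m/s.
|v| = 11.166 m/s.

11.2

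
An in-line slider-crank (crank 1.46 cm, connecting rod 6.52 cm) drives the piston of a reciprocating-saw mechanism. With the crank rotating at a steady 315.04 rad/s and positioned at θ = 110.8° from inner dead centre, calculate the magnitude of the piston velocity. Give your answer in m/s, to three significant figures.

3.95

ω = 315 rad/s
For an in-line slider-crank, x = r cosθ + √(L² − r² sin²θ), so v = −rω sinθ·[1 + r cosθ/√(L² − r² sin²θ)].
With r = 0.0146 m, L = 0.0652 m, θ = 110.8°: √(L² − r² sin²θ) = 0.063755 m.
v = −0.0146·315·0.93483·[1 + 0.0146·-0.35511/0.063755] = -3.9502 m/s.
|v| = 3.9502 m/s.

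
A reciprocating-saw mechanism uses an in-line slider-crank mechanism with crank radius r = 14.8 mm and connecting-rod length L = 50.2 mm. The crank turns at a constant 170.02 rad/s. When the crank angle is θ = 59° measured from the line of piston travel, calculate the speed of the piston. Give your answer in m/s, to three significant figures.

ω = 170 rad/s
For an in-line slider-crank, x = r cosθ + √(L² − r² sin²θ), so v = −rω sinθ·[1 + r cosθ/√(L² − r² sin²θ)].
With r = 0.0148 m, L = 0.0502 m, θ = 59°: √(L² − r² sin²θ) = 0.048571 m.
v = −0.0148·170·0.85717·[1 + 0.0148·0.51504/0.048571] = -2.4954 m/s.
|v| = 2.4954 m/s.

2.50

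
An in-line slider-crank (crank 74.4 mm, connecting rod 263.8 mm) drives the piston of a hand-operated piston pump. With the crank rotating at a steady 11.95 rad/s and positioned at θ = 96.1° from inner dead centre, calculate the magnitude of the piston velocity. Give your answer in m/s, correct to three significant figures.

0.856

ω = 11.95 rad/s
For an in-line slider-crank, x = r cosθ + √(L² − r² sin²θ), so v = −rω sinθ·[1 + r cosθ/√(L² − r² sin²θ)].
With r = 0.0744 m, L = 0.2638 m, θ = 96.1°: √(L² − r² sin²θ) = 0.25321 m.
v = −0.0744·11.95·0.99434·[1 + 0.0744·-0.10626/0.25321] = -0.85644 m/s.
|v| = 0.85644 m/s.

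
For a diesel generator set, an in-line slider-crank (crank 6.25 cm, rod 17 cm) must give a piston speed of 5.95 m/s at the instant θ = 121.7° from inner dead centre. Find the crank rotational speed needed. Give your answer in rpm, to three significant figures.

For an in-line slider-crank, |v_piston| = rω|sinθ|·[1 + r cosθ/√(L² − r² sin²θ)].
With r = 0.0625 m, L = 0.17 m, θ = 121.7°: the bracketed kinematic factor |dx/dθ| = 0.04236 m.
ω = v/|dx/dθ| = 5.95/0.04236 = 140.46 rad/s.
N = 60ω/(2π) = 1341.3 rpm.

1340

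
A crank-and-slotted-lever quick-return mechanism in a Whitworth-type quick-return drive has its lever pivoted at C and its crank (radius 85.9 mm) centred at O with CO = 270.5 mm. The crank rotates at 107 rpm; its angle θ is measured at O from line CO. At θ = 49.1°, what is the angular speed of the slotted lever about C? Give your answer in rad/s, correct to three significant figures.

2.28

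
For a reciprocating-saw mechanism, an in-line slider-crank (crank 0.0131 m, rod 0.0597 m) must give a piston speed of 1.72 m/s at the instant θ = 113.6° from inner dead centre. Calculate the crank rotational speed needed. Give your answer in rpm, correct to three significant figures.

For an in-line slider-crank, |v_piston| = rω|sinθ|·[1 + r cosθ/√(L² − r² sin²θ)].
With r = 0.0131 m, L = 0.0597 m, θ = 113.6°: the bracketed kinematic factor |dx/dθ| = 0.010928 m.
ω = v/|dx/dθ| = 1.72/0.010928 = 157.4 rad/s.
N = 60ω/(2π) = 1503 rpm.

1500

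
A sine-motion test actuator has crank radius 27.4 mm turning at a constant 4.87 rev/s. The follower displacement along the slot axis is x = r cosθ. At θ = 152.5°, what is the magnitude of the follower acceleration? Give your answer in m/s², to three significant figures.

22.8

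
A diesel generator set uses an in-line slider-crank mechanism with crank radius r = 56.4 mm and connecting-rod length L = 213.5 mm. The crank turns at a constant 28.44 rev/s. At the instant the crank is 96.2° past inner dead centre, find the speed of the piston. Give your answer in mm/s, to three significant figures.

ω = 2π·28.4 = 178.7 rad/s
For an in-line slider-crank, x = r cosθ + √(L² − r² sin²θ), so v = −rω sinθ·[1 + r cosθ/√(L² − r² sin²θ)].
With r = 0.0564 m, L = 0.2135 m, θ = 96.2°: √(L² − r² sin²θ) = 0.20601 m.
v = −0.0564·178.7·0.99415·[1 + 0.0564·-0.10800/0.20601] = -9.7231 m/s.
|v| = 9.7231 m/s = 9723.1 mm/s.

9720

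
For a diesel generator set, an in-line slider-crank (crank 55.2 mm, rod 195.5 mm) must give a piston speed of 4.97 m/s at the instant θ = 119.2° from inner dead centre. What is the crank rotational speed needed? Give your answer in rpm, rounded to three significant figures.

1150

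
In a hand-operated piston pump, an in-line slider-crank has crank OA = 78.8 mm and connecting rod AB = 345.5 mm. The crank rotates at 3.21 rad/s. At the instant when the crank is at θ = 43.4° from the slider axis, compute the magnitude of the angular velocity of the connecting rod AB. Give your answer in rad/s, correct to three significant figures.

0.539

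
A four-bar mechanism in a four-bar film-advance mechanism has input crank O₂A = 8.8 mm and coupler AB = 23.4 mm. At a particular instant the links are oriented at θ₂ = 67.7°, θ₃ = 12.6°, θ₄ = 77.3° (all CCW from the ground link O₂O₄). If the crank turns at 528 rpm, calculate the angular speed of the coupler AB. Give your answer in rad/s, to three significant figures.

3.84

ω₂ = 55.29 rad/s (from 528 rpm).
Differentiating the loop-closure r₂e^{iθ₂}+r₃e^{iθ₃}=r₁+r₄e^{iθ₄} gives r₂ω₂e^{iθ₂}+r₃ω₃e^{iθ₃}=r₄ω₄e^{iθ₄}.
Eliminating the other unknown: ω₃ = r₂ω₂ sin(θ₄−θ₂) / [r₃ sin(θ₃−θ₄)].
Numerator sine = +0.16677; denominator sine = -0.90408.
Result = 0.0088·55.29·(+0.16677) / (0.0234·(-0.90408)) = -3.8356 rad/s; magnitude 3.8356 rad/s.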